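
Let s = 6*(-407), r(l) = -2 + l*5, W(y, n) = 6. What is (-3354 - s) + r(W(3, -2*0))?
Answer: -884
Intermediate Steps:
r(l) = -2 + 5*l
s = -2442
(-3354 - s) + r(W(3, -2*0)) = (-3354 - 1*(-2442)) + (-2 + 5*6) = (-3354 + 2442) + (-2 + 30) = -912 + 28 = -884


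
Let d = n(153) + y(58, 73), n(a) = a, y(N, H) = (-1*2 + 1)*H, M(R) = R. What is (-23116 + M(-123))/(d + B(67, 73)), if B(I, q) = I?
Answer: -23239/147 ≈ -158.09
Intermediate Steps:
y(N, H) = -H (y(N, H) = (-2 + 1)*H = -H)
d = 80 (d = 153 - 1*73 = 153 - 73 = 80)
(-23116 + M(-123))/(d + B(67, 73)) = (-23116 - 123)/(80 + 67) = -23239/147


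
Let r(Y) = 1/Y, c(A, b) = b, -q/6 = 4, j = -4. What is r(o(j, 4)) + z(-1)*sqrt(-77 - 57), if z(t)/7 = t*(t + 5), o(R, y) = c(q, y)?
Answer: 1/4 - 28*I*sqrt(134) ≈ 0.25 - 324.12*I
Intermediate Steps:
q = -24 (q = -6*4 = -24)
o(R, y) = y
z(t) = 7*t*(5 + t) (z(t) = 7*(t*(t + 5)) = 7*(t*(5 + t)) = 7*t*(5 + t))
r(o(j, 4)) + z(-1)*sqrt(-77 - 57) = 1/4 + (7*(-1)*(5 - 1))*sqrt(-77 - 57) = 1/4 + (7*(-1)*4)*sqrt(-134) = 1/4 - 28*I*sqrt(134)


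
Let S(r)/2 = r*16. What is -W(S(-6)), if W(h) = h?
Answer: 192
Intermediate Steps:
S(r) = 32*r (S(r) = 2*(r*16) = 2*(16*r) = 32*r)
-W(S(-6)) = -32*(-6) = -1*(-192) = 192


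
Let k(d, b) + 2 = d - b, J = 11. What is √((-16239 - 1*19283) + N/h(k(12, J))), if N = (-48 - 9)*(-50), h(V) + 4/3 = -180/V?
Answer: I*√637546607/134 ≈ 188.43*I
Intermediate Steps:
k(d, b) = -2 + d - b (k(d, b) = -2 + (d - b) = -2 + d - b)
h(V) = -4/3 - 180/V
N = 2850 (N = -57*(-50) = 2850)
√((-16239 - 1*19283) + N/h(k(12, J))) = √((-16239 - 1*19283) + 2850/(-4/3 - 180/(-2 + 12 - 1*11))) = √((-16239 - 19283) + 2850/(-4/3 - 180/(-2 + 12 - 11))) = √(-35522 + 2850/(-4/3 - 180/(-1))) = √(-35522 + 2850/(-4/3 - 180*(-1))) = √(-35522 + 2850/(-4/3 + 180)) = √(-35522 + 2850/(536/3)) = √(-35522 + 2850*(3/536)) = √(-35522 + 4275/268) = √(-9515621/268) = I*√637546607/134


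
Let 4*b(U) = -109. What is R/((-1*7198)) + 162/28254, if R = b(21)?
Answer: 1290665/135581528 ≈ 0.0095195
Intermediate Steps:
b(U) = -109/4 (b(U) = (1/4)*(-109) = -109/4)
R = -109/4 ≈ -27.250
R/((-1*7198)) + 162/28254 = -109/(4*((-1*7198))) + 162/28254 = -109/4/(-7198) + 162*(1/28254) = -109/4*(-1/7198) + 27/4709 = 109/28792 + 27/4709 = 1290665/135581528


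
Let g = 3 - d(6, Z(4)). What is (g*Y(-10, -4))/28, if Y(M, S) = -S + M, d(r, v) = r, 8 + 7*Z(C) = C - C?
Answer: 9/14 ≈ 0.64286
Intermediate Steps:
Z(C) = -8/7 (Z(C) = -8/7 + (C - C)/7 = -8/7 + (⅐)*0 = -8/7 + 0 = -8/7)
Y(M, S) = M - S
g = -3 (g = 3 - 1*6 = 3 - 6 = -3)
(g*Y(-10, -4))/28 = -3*(-10 - 1*(-4))/28 = -3*(-10 + 4)*(1/28) = -3*(-6)*(1/28) = 18*(1/28) = 9/14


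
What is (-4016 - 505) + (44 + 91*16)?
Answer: -3021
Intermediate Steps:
(-4016 - 505) + (44 + 91*16) = -4521 + (44 + 1456) = -4521 + 1500 = -3021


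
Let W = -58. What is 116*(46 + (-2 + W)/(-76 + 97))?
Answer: 35032/7 ≈ 5004.6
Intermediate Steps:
116*(46 + (-2 + W)/(-76 + 97)) = 116*(46 + (-2 - 58)/(-76 + 97)) = 116*(46 - 60/21) = 116*(46 - 60*1/21) = 116*(46 - 20/7) = 116*(302/7) = 35032/7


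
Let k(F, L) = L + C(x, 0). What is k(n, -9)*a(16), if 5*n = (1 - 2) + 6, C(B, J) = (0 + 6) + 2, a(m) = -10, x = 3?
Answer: 10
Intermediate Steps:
C(B, J) = 8 (C(B, J) = 6 + 2 = 8)
n = 1 (n = ((1 - 2) + 6)/5 = (-1 + 6)/5 = (⅕)*5 = 1)
k(F, L) = 8 + L (k(F, L) = L + 8 = 8 + L)
k(n, -9)*a(16) = (8 - 9)*(-10) = -1*(-10) = 10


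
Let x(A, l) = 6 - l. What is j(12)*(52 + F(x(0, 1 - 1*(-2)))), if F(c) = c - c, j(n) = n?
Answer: 624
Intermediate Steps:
F(c) = 0
j(12)*(52 + F(x(0, 1 - 1*(-2)))) = 12*(52 + 0) = 12*52 = 624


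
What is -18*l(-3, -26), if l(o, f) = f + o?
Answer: 522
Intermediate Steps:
-18*l(-3, -26) = -18*(-26 - 3) = -18*(-29) = 522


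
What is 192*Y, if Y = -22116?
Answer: -4246272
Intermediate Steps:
192*Y = 192*(-22116) = -4246272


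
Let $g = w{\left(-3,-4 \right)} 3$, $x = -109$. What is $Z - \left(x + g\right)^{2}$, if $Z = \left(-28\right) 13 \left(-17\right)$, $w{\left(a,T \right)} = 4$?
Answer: $-3221$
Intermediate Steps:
$Z = 6188$ ($Z = \left(-364\right) \left(-17\right) = 6188$)
$g = 12$ ($g = 4 \cdot 3 = 12$)
$Z - \left(x + g\right)^{2} = 6188 - \left(-109 + 12\right)^{2} = 6188 - \left(-97\right)^{2} = 6188 - 9409 = -3221$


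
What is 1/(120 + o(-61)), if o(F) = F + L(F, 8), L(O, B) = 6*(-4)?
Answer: 1/35 ≈ 0.028571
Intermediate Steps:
L(O, B) = -24
o(F) = -24 + F (o(F) = F - 24 = -24 + F)
1/(120 + o(-61)) = 1/(120 + (-24 - 61)) = 1/(120 - 85) = 1/35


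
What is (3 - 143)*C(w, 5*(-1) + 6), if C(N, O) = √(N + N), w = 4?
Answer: -280*√2 ≈ -395.98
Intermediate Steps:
C(N, O) = √2*√N (C(N, O) = √(2*N) = √2*√N)
(3 - 143)*C(w, 5*(-1) + 6) = (3 - 143)*(√2*√4) = -140*√2*2 = -280*√2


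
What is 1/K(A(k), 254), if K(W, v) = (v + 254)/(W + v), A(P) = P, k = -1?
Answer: 253/508 ≈ 0.49803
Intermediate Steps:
K(W, v) = (254 + v)/(W + v)
1/K(A(k), 254) = 1/((254 + 254)/(-1 + 254)) = 1/(508/253) = 253/508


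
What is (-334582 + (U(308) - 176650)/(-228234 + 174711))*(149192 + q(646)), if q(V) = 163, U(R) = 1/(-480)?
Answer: -28529044506133001/570912 ≈ -4.9971e+10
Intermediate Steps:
U(R) = -1/480
(-334582 + (U(308) - 176650)/(-228234 + 174711))*(149192 + q(646)) = (-334582 + (-1/480 - 176650)/(-228234 + 174711))*(149192 + 163) = (-334582 - 84792001/480/(-53523))*149355 = (-334582 - 84792001/480*(-1/53523))*149355 = (-334582 + 84792001/25691040)*149355 = -8595674753279/25691040*149355 = -28529044506133001/570912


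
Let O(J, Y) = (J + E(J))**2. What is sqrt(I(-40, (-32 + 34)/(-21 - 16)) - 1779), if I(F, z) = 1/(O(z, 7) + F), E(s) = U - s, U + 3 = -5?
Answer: I*sqrt(256170)/12 ≈ 42.178*I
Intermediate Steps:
U = -8 (U = -3 - 5 = -8)
E(s) = -8 - s
O(J, Y) = 64 (O(J, Y) = (J + (-8 - J))**2 = (-8)**2 = 64)
I(F, z) = 1/(64 + F)
sqrt(I(-40, (-32 + 34)/(-21 - 16)) - 1779) = sqrt(1/(64 - 40) - 1779) = sqrt(1/24 - 1779) = sqrt(-42695/24) = I*sqrt(256170)/12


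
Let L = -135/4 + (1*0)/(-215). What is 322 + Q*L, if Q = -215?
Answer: 30313/4 ≈ 7578.3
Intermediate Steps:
L = -135/4 (L = -135*¼ + 0*(-1/215) = -135/4 + 0 = -135/4 ≈ -33.750)
322 + Q*L = 322 - 215*(-135/4) = 322 + 29025/4 = 30313/4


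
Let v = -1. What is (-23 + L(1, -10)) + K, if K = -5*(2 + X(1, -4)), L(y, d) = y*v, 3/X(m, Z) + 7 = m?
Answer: -63/2 ≈ -31.500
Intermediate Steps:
X(m, Z) = 3/(-7 + m)
L(y, d) = -y (L(y, d) = y*(-1) = -y)
K = -15/2 (K = -5*(2 + 3/(-7 + 1)) = -5*(2 + 3/(-6)) = -5*(2 + 3*(-⅙)) = -5*(2 - ½) = -5*3/2 = -15/2 ≈ -7.5000)
(-23 + L(1, -10)) + K = (-23 - 1*1) - 15/2 = (-23 - 1) - 15/2 = -24 - 15/2 = -63/2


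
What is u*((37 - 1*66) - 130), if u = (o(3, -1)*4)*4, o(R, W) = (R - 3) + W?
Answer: 2544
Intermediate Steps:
o(R, W) = -3 + R + W (o(R, W) = (-3 + R) + W = -3 + R + W)
u = -16 (u = ((-3 + 3 - 1)*4)*4 = -1*4*4 = -4*4 = -16)
u*((37 - 1*66) - 130) = -16*((37 - 1*66) - 130) = -16*((37 - 66) - 130) = -16*(-29 - 130) = -16*(-159) = 2544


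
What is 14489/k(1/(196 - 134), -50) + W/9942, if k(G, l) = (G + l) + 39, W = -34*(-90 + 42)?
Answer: -1488327694/1128417 ≈ -1319.0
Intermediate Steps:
W = 1632 (W = -34*(-48) = 1632)
k(G, l) = 39 + G + l
14489/k(1/(196 - 134), -50) + W/9942 = 14489/(39 + 1/(196 - 134) - 50) + 1632/9942 = 14489/(39 + 1/62 - 50) + 1632*(1/9942) = 14489/(39 + 1/62 - 50) + 272/1657 = 14489/(-681/62) + 272/1657 = 14489*(-62/681) + 272/1657 = -898318/681 + 272/1657 = -1488327694/1128417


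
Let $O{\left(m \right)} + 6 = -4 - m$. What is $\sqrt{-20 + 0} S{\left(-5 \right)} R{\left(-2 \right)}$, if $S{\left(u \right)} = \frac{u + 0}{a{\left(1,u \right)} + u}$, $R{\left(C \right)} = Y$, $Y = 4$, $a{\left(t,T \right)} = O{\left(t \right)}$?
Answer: $\frac{5 i \sqrt{5}}{2} \approx 5.5902 i$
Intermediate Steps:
$O{\left(m \right)} = -10 - m$ ($O{\left(m \right)} = -6 - \left(4 + m\right) = -10 - m$)
$a{\left(t,T \right)} = -10 - t$
$R{\left(C \right)} = 4$
$S{\left(u \right)} = \frac{u}{-11 + u}$ ($S{\left(u \right)} = \frac{u + 0}{\left(-10 - 1\right) + u} = \frac{u}{\left(-10 - 1\right) + u} = \frac{u}{-11 + u}$)
$\sqrt{-20 + 0} S{\left(-5 \right)} R{\left(-2 \right)} = \sqrt{-20 + 0} \left(- \frac{5}{-11 - 5}\right) 4 = \sqrt{-20} \left(- \frac{5}{-16}\right) 4 = 2 i \sqrt{5} \left(\left(-5\right) \left(- \frac{1}{16}\right)\right) 4 = 2 i \sqrt{5} \cdot \frac{5}{16} \cdot 4 = \frac{5 i \sqrt{5}}{8} \cdot 4 = \frac{5 i \sqrt{5}}{2}$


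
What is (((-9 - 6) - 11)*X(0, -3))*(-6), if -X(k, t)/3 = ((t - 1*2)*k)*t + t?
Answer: 1404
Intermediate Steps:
X(k, t) = -3*t - 3*k*t*(-2 + t) (X(k, t) = -3*(((t - 1*2)*k)*t + t) = -3*(((t - 2)*k)*t + t) = -3*(((-2 + t)*k)*t + t) = -3*((k*(-2 + t))*t + t) = -3*(k*t*(-2 + t) + t) = -3*(t + k*t*(-2 + t)) = -3*t - 3*k*t*(-2 + t))
(((-9 - 6) - 11)*X(0, -3))*(-6) = (((-9 - 6) - 11)*(3*(-3)*(-1 + 2*0 - 1*0*(-3))))*(-6) = ((-15 - 11)*(3*(-3)*(-1 + 0 + 0)))*(-6) = -78*(-3)*(-1)*(-6) = -26*9*(-6) = -234*(-6) = 1404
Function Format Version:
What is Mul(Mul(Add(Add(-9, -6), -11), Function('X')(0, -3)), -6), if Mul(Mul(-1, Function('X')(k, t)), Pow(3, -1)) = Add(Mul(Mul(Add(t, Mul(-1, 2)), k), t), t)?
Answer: 1404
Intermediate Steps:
Function('X')(k, t) = Add(Mul(-3, t), Mul(-3, k, t, Add(-2, t))) (Function('X')(k, t) = Mul(-3, Add(Mul(Mul(Add(t, Mul(-1, 2)), k), t), t)) = Mul(-3, Add(Mul(Mul(Add(t, -2), k), t), t)) = Mul(-3, Add(Mul(Mul(Add(-2, t), k), t), t)) = Mul(-3, Add(Mul(Mul(k, Add(-2, t)), t), t)) = Mul(-3, Add(Mul(k, t, Add(-2, t)), t)) = Mul(-3, Add(t, Mul(k, t, Add(-2, t)))) = Add(Mul(-3, t), Mul(-3, k, t, Add(-2, t))))
Mul(Mul(Add(Add(-9, -6), -11), Function('X')(0, -3)), -6) = Mul(Mul(Add(Add(-9, -6), -11), Mul(3, -3, Add(-1, Mul(2, 0), Mul(-1, 0, -3)))), -6) = Mul(Mul(Add(-15, -11), Mul(3, -3, Add(-1, 0, 0))), -6) = Mul(Mul(-26, Mul(3, -3, -1)), -6) = Mul(Mul(-26, 9), -6) = Mul(-234, -6) = 1404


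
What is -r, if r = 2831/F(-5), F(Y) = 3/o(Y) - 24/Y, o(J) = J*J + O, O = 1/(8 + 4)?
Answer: -4260655/7404 ≈ -575.45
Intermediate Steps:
O = 1/12 ≈ 0.083333
o(J) = 1/12 + J² (o(J) = J*J + 1/12 = J² + 1/12 = 1/12 + J²)
F(Y) = -24/Y + 3/(1/12 + Y²) (F(Y) = 3/(1/12 + Y²) - 24/Y = -24/Y + 3/(1/12 + Y²))
r = 4260655/7404 (r = 2831/(((-24 - 288*(-5)² + 36*(-5))/(-5 + 12*(-5)³))) = 2831/(((-24 - 288*25 - 180)/(-5 + 12*(-125)))) = 2831/(((-24 - 7200 - 180)/(-5 - 1500))) = 2831/((-7404/(-1505))) = 2831/((-1/1505*(-7404))) = 2831/(7404/1505) = 2831*(1505/7404) = 4260655/7404 ≈ 575.45)
-r = -1*4260655/7404 = -4260655/7404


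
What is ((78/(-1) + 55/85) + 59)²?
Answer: 97344/289 ≈ 336.83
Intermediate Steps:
((78/(-1) + 55/85) + 59)² = ((78*(-1) + 55*(1/85)) + 59)² = ((-78 + 11/17) + 59)² = (-1315/17 + 59)² = (-312/17)² = 97344/289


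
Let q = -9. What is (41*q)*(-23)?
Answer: 8487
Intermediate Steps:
(41*q)*(-23) = (41*(-9))*(-23) = -369*(-23) = 8487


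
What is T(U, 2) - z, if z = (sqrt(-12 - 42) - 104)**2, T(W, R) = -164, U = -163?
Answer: -10926 + 624*I*sqrt(6) ≈ -10926.0 + 1528.5*I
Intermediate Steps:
z = (-104 + 3*I*sqrt(6))**2 (z = (sqrt(-54) - 104)**2 = (3*I*sqrt(6) - 104)**2 = (-104 + 3*I*sqrt(6))**2 ≈ 10762.0 - 1528.5*I)
T(U, 2) - z = -164 - (10762 - 624*I*sqrt(6)) = -164 + (-10762 + 624*I*sqrt(6)) = -10926 + 624*I*sqrt(6)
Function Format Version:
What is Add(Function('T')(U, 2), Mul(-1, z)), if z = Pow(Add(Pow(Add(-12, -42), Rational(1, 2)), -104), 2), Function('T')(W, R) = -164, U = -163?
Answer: Add(-10926, Mul(624, I, Pow(6, Rational(1, 2)))) ≈ Add(-10926., Mul(1528.5, I))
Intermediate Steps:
z = Pow(Add(-104, Mul(3, I, Pow(6, Rational(1, 2)))), 2) (z = Pow(Add(Pow(-54, Rational(1, 2)), -104), 2) = Pow(Add(Mul(3, I, Pow(6, Rational(1, 2))), -104), 2) = Pow(Add(-104, Mul(3, I, Pow(6, Rational(1, 2)))), 2) ≈ Add(10762., Mul(-1528.5, I)))
Add(Function('T')(U, 2), Mul(-1, z)) = Add(-164, Mul(-1, Add(10762, Mul(-624, I, Pow(6, Rational(1, 2)))))) = Add(-164, Add(-10762, Mul(624, I, Pow(6, Rational(1, 2))))) = Add(-10926, Mul(624, I, Pow(6, Rational(1, 2))))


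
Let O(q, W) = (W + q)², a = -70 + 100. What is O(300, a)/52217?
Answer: 9900/4747 ≈ 2.0855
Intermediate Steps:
a = 30
O(300, a)/52217 = (30 + 300)²/52217 = 330²*(1/52217) = 108900*(1/52217) = 9900/4747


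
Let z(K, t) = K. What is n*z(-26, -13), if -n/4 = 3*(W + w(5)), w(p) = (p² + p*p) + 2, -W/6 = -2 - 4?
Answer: 27456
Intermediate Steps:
W = 36 (W = -6*(-2 - 4) = -6*(-6) = 36)
w(p) = 2 + 2*p² (w(p) = (p² + p²) + 2 = 2*p² + 2 = 2 + 2*p²)
n = -1056 (n = -12*(36 + (2 + 2*5²)) = -12*(36 + (2 + 2*25)) = -12*(36 + (2 + 50)) = -12*(36 + 52) = -12*88 = -4*264 = -1056)
n*z(-26, -13) = -1056*(-26) = 27456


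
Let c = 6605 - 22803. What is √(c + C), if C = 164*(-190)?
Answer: 3*I*√5262 ≈ 217.62*I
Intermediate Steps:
C = -31160
c = -16198
√(c + C) = √(-16198 - 31160) = √(-47358) = 3*I*√5262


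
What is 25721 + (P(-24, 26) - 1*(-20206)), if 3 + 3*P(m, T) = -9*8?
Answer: 45902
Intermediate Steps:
P(m, T) = -25 (P(m, T) = -1 + (-9*8)/3 = -1 + (1/3)*(-72) = -1 - 24 = -25)
25721 + (P(-24, 26) - 1*(-20206)) = 25721 + (-25 - 1*(-20206)) = 25721 + (-25 + 20206) = 25721 + 20181 = 45902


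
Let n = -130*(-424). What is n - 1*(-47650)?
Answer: 102770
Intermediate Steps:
n = 55120
n - 1*(-47650) = 55120 - 1*(-47650) = 55120 + 47650 = 102770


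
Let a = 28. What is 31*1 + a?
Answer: 59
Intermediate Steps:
31*1 + a = 31*1 + 28 = 31 + 28 = 59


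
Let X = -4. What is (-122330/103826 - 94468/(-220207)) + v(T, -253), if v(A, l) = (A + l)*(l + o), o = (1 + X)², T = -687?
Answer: 2621944585251889/11431605991 ≈ 2.2936e+5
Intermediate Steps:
o = 9 (o = (1 - 4)² = (-3)² = 9)
v(A, l) = (9 + l)*(A + l) (v(A, l) = (A + l)*(l + 9) = (A + l)*(9 + l) = (9 + l)*(A + l))
(-122330/103826 - 94468/(-220207)) + v(T, -253) = (-122330/103826 - 94468/(-220207)) + ((-253)² + 9*(-687) + 9*(-253) - 687*(-253)) = (-122330*1/103826 - 94468*(-1/220207)) + (64009 - 6183 - 2277 + 173811) = (-61165/51913 + 94468/220207) + 229360 = -8564843871/11431605991 + 229360 = 2621944585251889/11431605991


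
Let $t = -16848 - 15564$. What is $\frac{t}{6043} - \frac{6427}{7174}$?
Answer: $- \frac{271362049}{43352482} \approx -6.2594$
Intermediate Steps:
$t = -32412$
$\frac{t}{6043} - \frac{6427}{7174} = - \frac{32412}{6043} - \frac{6427}{7174} = - \frac{271362049}{43352482}$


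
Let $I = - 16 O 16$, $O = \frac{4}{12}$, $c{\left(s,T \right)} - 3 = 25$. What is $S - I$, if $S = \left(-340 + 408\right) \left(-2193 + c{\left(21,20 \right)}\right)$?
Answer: $- \frac{441404}{3} \approx -1.4713 \cdot 10^{5}$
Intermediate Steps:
$c{\left(s,T \right)} = 28$ ($c{\left(s,T \right)} = 3 + 25 = 28$)
$O = \frac{1}{3}$ ($O = 4 \cdot \frac{1}{12} = \frac{1}{3} \approx 0.33333$)
$I = - \frac{256}{3}$ ($I = \left(-16\right) \frac{1}{3} \cdot 16 = \left(- \frac{16}{3}\right) 16 = - \frac{256}{3} \approx -85.333$)
$S = -147220$ ($S = \left(-340 + 408\right) \left(-2193 + 28\right) = 68 \left(-2165\right) = -147220$)
$S - I = -147220 - - \frac{256}{3} = -147220 + \frac{256}{3} = - \frac{441404}{3}$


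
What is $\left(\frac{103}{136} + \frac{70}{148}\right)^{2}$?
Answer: $\frac{38328481}{25321024} \approx 1.5137$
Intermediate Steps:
$\left(\frac{103}{136} + \frac{70}{148}\right)^{2} = \left(103 \cdot \frac{1}{136} + 70 \cdot \frac{1}{148}\right)^{2} = \left(\frac{103}{136} + \frac{35}{74}\right)^{2} = \left(\frac{6191}{5032}\right)^{2} = \frac{38328481}{25321024}$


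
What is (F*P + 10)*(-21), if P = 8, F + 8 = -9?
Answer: 2646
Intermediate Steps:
F = -17 (F = -8 - 9 = -17)
(F*P + 10)*(-21) = (-17*8 + 10)*(-21) = (-136 + 10)*(-21) = -126*(-21) = 2646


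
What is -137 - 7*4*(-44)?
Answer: 1095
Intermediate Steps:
-137 - 7*4*(-44) = -137 - 28*(-44) = -137 + 1232 = 1095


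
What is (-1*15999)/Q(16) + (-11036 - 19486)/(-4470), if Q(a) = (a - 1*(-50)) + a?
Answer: -11502121/61090 ≈ -188.28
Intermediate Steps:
Q(a) = 50 + 2*a (Q(a) = (a + 50) + a = (50 + a) + a = 50 + 2*a)
(-1*15999)/Q(16) + (-11036 - 19486)/(-4470) = (-1*15999)/(50 + 2*16) + (-11036 - 19486)/(-4470) = -15999/(50 + 32) - 30522*(-1/4470) = -15999/82 + 5087/745 = -11502121/61090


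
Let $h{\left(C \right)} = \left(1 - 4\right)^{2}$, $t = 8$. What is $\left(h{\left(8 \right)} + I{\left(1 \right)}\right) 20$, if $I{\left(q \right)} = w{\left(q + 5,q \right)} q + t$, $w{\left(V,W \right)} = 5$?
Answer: $440$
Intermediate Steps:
$I{\left(q \right)} = 8 + 5 q$ ($I{\left(q \right)} = 5 q + 8 = 8 + 5 q$)
$h{\left(C \right)} = 9$ ($h{\left(C \right)} = \left(-3\right)^{2} = 9$)
$\left(h{\left(8 \right)} + I{\left(1 \right)}\right) 20 = \left(9 + \left(8 + 5 \cdot 1\right)\right) 20 = \left(9 + \left(8 + 5\right)\right) 20 = \left(9 + 13\right) 20 = 22 \cdot 20 = 440$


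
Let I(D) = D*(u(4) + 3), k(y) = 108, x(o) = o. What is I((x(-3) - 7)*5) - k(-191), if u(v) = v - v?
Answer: -258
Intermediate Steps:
u(v) = 0
I(D) = 3*D (I(D) = D*(0 + 3) = D*3 = 3*D)
I((x(-3) - 7)*5) - k(-191) = 3*((-3 - 7)*5) - 1*108 = 3*(-10*5) - 108 = 3*(-50) - 108 = -150 - 108 = -258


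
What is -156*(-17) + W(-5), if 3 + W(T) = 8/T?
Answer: 13237/5 ≈ 2647.4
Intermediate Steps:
W(T) = -3 + 8/T
-156*(-17) + W(-5) = -156*(-17) + (-3 + 8/(-5)) = 2652 + (-3 + 8*(-1/5)) = 2652 + (-3 - 8/5) = 2652 - 23/5 = 13237/5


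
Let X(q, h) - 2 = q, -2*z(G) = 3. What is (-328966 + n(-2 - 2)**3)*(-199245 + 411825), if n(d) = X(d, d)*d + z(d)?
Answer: -139746424995/2 ≈ -6.9873e+10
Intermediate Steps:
z(G) = -3/2 (z(G) = -1/2*3 = -3/2)
X(q, h) = 2 + q
n(d) = -3/2 + d*(2 + d) (n(d) = (2 + d)*d - 3/2 = d*(2 + d) - 3/2 = -3/2 + d*(2 + d))
(-328966 + n(-2 - 2)**3)*(-199245 + 411825) = (-328966 + (-3/2 + (-2 - 2)*(2 + (-2 - 2)))**3)*(-199245 + 411825) = (-328966 + (-3/2 - 4*(2 - 4))**3)*212580 = (-328966 + (-3/2 - 4*(-2))**3)*212580 = (-328966 + (-3/2 + 8)**3)*212580 = (-328966 + (13/2)**3)*212580 = (-328966 + 2197/8)*212580 = -2629531/8*212580 = -139746424995/2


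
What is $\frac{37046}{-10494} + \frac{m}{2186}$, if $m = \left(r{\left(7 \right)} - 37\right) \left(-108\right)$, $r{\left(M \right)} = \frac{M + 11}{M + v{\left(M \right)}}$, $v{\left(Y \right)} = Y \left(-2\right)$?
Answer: $- \frac{63234847}{40144797} \approx -1.5752$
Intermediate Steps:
$v{\left(Y \right)} = - 2 Y$
$r{\left(M \right)} = - \frac{11 + M}{M}$ ($r{\left(M \right)} = \frac{M + 11}{M - 2 M} = \frac{11 + M}{\left(-1\right) M} = \left(11 + M\right) \left(- \frac{1}{M}\right) = - \frac{11 + M}{M}$)
$m = \frac{29916}{7}$ ($m = \left(\frac{-11 - 7}{7} - 37\right) \left(-108\right) = \left(\frac{1}{7} \left(-18\right) - 37\right) \left(-108\right) = \left(- \frac{18}{7} - 37\right) \left(-108\right) = \left(- \frac{277}{7}\right) \left(-108\right) = \frac{29916}{7} \approx 4273.7$)
$\frac{37046}{-10494} + \frac{m}{2186} = \frac{37046}{-10494} + \frac{29916}{7 \cdot 2186} = 37046 \left(- \frac{1}{10494}\right) + \frac{29916}{7} \cdot \frac{1}{2186} = - \frac{18523}{5247} + \frac{14958}{7651} = - \frac{63234847}{40144797}$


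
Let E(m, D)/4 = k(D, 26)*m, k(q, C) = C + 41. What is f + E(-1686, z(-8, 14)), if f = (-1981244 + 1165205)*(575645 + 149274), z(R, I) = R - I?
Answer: -591562627689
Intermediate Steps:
k(q, C) = 41 + C
E(m, D) = 268*m (E(m, D) = 4*((41 + 26)*m) = 4*(67*m) = 268*m)
f = -591562175841 (f = -816039*724919 = -591562175841)
f + E(-1686, z(-8, 14)) = -591562175841 + 268*(-1686) = -591562175841 - 451848 = -591562627689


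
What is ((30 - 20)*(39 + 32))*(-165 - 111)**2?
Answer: 54084960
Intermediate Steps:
((30 - 20)*(39 + 32))*(-165 - 111)**2 = (10*71)*(-276)**2 = 710*76176 = 54084960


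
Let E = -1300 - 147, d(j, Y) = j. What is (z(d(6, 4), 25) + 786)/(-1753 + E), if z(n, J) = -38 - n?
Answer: -371/1600 ≈ -0.23187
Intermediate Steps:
E = -1447
(z(d(6, 4), 25) + 786)/(-1753 + E) = ((-38 - 1*6) + 786)/(-1753 - 1447) = ((-38 - 6) + 786)/(-3200) = (-44 + 786)*(-1/3200) = 742*(-1/3200) = -371/1600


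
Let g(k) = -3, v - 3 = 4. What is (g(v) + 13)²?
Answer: 100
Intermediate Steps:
v = 7 (v = 3 + 4 = 7)
(g(v) + 13)² = (-3 + 13)² = 10² = 100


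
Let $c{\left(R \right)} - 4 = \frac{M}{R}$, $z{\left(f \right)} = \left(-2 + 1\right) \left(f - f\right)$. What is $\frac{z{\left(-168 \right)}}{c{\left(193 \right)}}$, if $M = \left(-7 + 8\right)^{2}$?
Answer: $0$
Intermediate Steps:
$M = 1$ ($M = 1^{2} = 1$)
$z{\left(f \right)} = 0$ ($z{\left(f \right)} = \left(-1\right) 0 = 0$)
$c{\left(R \right)} = 4 + \frac{1}{R}$ ($c{\left(R \right)} = 4 + 1 \frac{1}{R} = 4 + \frac{1}{R}$)
$\frac{z{\left(-168 \right)}}{c{\left(193 \right)}} = \frac{0}{4 + \frac{1}{193}} = \frac{0}{\frac{773}{193}} = 0 \cdot \frac{193}{773} = 0$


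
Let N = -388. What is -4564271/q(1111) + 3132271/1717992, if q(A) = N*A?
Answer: 2297900714815/185142843864 ≈ 12.411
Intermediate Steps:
q(A) = -388*A
-4564271/q(1111) + 3132271/1717992 = -4564271/((-388*1111)) + 3132271/1717992 = -4564271/(-431068) + 3132271*(1/1717992) = -4564271*(-1/431068) + 3132271/1717992 = 4564271/431068 + 3132271/1717992 = 2297900714815/185142843864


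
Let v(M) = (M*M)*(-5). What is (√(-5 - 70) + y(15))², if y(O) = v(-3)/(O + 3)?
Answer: -275/4 - 25*I*√3 ≈ -68.75 - 43.301*I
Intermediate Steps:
v(M) = -5*M² (v(M) = M²*(-5) = -5*M²)
y(O) = -45/(3 + O) (y(O) = (-5*(-3)²)/(O + 3) = (-5*9)/(3 + O) = -45/(3 + O))
(√(-5 - 70) + y(15))² = (√(-5 - 70) - 45/(3 + 15))² = (√(-75) - 45/18)² = (5*I*√3 - 45*1/18)² = (5*I*√3 - 5/2)² = (-5/2 + 5*I*√3)²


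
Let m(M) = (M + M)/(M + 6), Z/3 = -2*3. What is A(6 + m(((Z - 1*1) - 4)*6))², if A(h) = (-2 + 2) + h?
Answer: 7921/121 ≈ 65.463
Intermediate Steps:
Z = -18 (Z = 3*(-2*3) = 3*(-6) = -18)
m(M) = 2*M/(6 + M) (m(M) = (2*M)/(6 + M) = 2*M/(6 + M))
A(h) = h (A(h) = 0 + h = h)
A(6 + m(((Z - 1*1) - 4)*6))² = (6 + 2*(((-18 - 1*1) - 4)*6)/(6 + ((-18 - 1*1) - 4)*6))² = (6 + 2*(((-18 - 1) - 4)*6)/(6 + ((-18 - 1) - 4)*6))² = (6 + 2*((-19 - 4)*6)/(6 + (-19 - 4)*6))² = (6 + 2*(-23*6)/(6 - 23*6))² = (6 + 2*(-138)/(6 - 138))² = (6 + 2*(-138)/(-132))² = (6 + 2*(-138)*(-1/132))² = (6 + 23/11)² = (89/11)² = 7921/121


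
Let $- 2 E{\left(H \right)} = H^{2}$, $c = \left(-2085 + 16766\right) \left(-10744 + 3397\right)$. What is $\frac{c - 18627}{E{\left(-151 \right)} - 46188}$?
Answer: $\frac{215759868}{115177} \approx 1873.3$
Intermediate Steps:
$c = -107861307$ ($c = 14681 \left(-7347\right) = -107861307$)
$E{\left(H \right)} = - \frac{H^{2}}{2}$
$\frac{c - 18627}{E{\left(-151 \right)} - 46188} = \frac{-107861307 - 18627}{- \frac{\left(-151\right)^{2}}{2} - 46188} = - \frac{107879934}{\left(- \frac{1}{2}\right) 22801 - 46188} = - \frac{107879934}{- \frac{22801}{2} - 46188} = - \frac{107879934}{- \frac{115177}{2}} = \left(-107879934\right) \left(- \frac{2}{115177}\right) = \frac{215759868}{115177}$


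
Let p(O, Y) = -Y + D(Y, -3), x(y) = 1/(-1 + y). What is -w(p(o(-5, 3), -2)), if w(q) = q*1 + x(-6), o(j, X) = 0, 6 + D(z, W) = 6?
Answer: -13/7 ≈ -1.8571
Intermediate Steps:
D(z, W) = 0 (D(z, W) = -6 + 6 = 0)
p(O, Y) = -Y (p(O, Y) = -Y + 0 = -Y)
w(q) = -⅐ + q (w(q) = q*1 + 1/(-1 - 6) = q + 1/(-7) = q - ⅐ = -⅐ + q)
-w(p(o(-5, 3), -2)) = -(-⅐ - 1*(-2)) = -(-⅐ + 2) = -1*13/7 = -13/7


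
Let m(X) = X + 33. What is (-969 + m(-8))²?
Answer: 891136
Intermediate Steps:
m(X) = 33 + X
(-969 + m(-8))² = (-969 + (33 - 8))² = (-969 + 25)² = (-944)² = 891136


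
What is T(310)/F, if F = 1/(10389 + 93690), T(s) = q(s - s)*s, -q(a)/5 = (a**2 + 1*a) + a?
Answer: 0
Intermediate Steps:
q(a) = -10*a - 5*a**2 (q(a) = -5*((a**2 + 1*a) + a) = -5*((a**2 + a) + a) = -5*((a + a**2) + a) = -5*(a**2 + 2*a) = -10*a - 5*a**2)
T(s) = 0 (T(s) = (-5*(s - s)*(2 + (s - s)))*s = (-5*0*(2 + 0))*s = (-5*0*2)*s = 0*s = 0)
F = 1/104079 ≈ 9.6081e-6
T(310)/F = 0/(1/104079) = 0*104079 = 0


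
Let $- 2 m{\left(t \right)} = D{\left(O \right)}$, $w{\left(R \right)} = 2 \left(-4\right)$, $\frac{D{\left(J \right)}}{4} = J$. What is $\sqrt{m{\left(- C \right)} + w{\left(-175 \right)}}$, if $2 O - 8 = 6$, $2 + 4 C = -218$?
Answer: $i \sqrt{22} \approx 4.6904 i$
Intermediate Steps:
$C = -55$ ($C = - \frac{1}{2} + \frac{1}{4} \left(-218\right) = - \frac{1}{2} - \frac{109}{2} = -55$)
$O = 7$ ($O = 4 + \frac{1}{2} \cdot 6 = 4 + 3 = 7$)
$D{\left(J \right)} = 4 J$
$w{\left(R \right)} = -8$
$m{\left(t \right)} = -14$ ($m{\left(t \right)} = - \frac{4 \cdot 7}{2} = \left(- \frac{1}{2}\right) 28 = -14$)
$\sqrt{m{\left(- C \right)} + w{\left(-175 \right)}} = \sqrt{-14 - 8} = \sqrt{-22} = i \sqrt{22}$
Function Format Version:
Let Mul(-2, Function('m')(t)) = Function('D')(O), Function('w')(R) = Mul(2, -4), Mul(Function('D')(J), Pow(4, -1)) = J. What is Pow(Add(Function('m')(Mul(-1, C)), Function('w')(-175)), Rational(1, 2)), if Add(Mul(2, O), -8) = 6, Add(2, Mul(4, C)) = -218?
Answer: Mul(I, Pow(22, Rational(1, 2))) ≈ Mul(4.6904, I)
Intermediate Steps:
C = -55 (C = Add(Rational(-1, 2), Mul(Rational(1, 4), -218)) = Add(Rational(-1, 2), Rational(-109, 2)) = -55)
O = 7 (O = Add(4, Mul(Rational(1, 2), 6)) = Add(4, 3) = 7)
Function('D')(J) = Mul(4, J)
Function('w')(R) = -8
Function('m')(t) = -14 (Function('m')(t) = Mul(Rational(-1, 2), Mul(4, 7)) = Mul(Rational(-1, 2), 28) = -14)
Pow(Add(Function('m')(Mul(-1, C)), Function('w')(-175)), Rational(1, 2)) = Pow(Add(-14, -8), Rational(1, 2)) = Pow(-22, Rational(1, 2)) = Mul(I, Pow(22, Rational(1, 2)))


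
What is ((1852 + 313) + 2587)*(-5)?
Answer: -23760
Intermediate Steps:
((1852 + 313) + 2587)*(-5) = (2165 + 2587)*(-5) = 4752*(-5) = -23760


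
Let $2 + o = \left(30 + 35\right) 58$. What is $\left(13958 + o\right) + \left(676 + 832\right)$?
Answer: $19234$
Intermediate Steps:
$o = 3768$ ($o = -2 + \left(30 + 35\right) 58 = -2 + 65 \cdot 58 = -2 + 3770 = 3768$)
$\left(13958 + o\right) + \left(676 + 832\right) = \left(13958 + 3768\right) + \left(676 + 832\right) = 17726 + 1508 = 19234$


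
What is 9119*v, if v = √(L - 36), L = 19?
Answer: 9119*I*√17 ≈ 37599.0*I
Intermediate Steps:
v = I*√17 (v = √(19 - 36) = √(-17) = I*√17 ≈ 4.1231*I)
9119*v = 9119*(I*√17) = 9119*I*√17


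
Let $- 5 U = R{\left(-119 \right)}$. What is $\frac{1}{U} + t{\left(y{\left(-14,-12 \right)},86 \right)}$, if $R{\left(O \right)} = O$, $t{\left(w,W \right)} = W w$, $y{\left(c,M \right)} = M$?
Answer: $- \frac{122803}{119} \approx -1032.0$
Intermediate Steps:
$U = \frac{119}{5}$ ($U = \left(- \frac{1}{5}\right) \left(-119\right) = \frac{119}{5} \approx 23.8$)
$\frac{1}{U} + t{\left(y{\left(-14,-12 \right)},86 \right)} = \frac{1}{\frac{119}{5}} + 86 \left(-12\right) = \frac{5}{119} - 1032 = - \frac{122803}{119}$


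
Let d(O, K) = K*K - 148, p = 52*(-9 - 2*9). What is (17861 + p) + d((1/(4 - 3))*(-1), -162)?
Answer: 42553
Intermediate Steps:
p = -1404 (p = 52*(-9 - 18) = 52*(-27) = -1404)
d(O, K) = -148 + K**2 (d(O, K) = K**2 - 148 = -148 + K**2)
(17861 + p) + d((1/(4 - 3))*(-1), -162) = (17861 - 1404) + (-148 + (-162)**2) = 16457 + (-148 + 26244) = 16457 + 26096 = 42553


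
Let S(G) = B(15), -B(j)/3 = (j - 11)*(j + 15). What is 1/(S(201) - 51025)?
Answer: -1/51385 ≈ -1.9461e-5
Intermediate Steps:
B(j) = -3*(-11 + j)*(15 + j) (B(j) = -3*(j - 11)*(j + 15) = -3*(-11 + j)*(15 + j))
S(G) = -360 (S(G) = 495 - 12*15 - 3*15² = 495 - 180 - 3*225 = 495 - 180 - 675 = -360)
1/(S(201) - 51025) = 1/(-360 - 51025) = 1/(-51385) = -1/51385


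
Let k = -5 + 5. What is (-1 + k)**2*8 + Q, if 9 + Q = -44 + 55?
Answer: 10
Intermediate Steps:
Q = 2 (Q = -9 + (-44 + 55) = -9 + 11 = 2)
k = 0
(-1 + k)**2*8 + Q = (-1 + 0)**2*8 + 2 = (-1)**2*8 + 2 = 1*8 + 2 = 8 + 2 = 10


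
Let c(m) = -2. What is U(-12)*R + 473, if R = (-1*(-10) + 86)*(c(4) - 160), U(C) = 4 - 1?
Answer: -46183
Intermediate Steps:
U(C) = 3
R = -15552 (R = (-1*(-10) + 86)*(-2 - 160) = (10 + 86)*(-162) = 96*(-162) = -15552)
U(-12)*R + 473 = 3*(-15552) + 473 = -46656 + 473 = -46183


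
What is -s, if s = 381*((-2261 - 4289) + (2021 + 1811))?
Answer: 1035558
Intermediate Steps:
s = -1035558 (s = 381*(-6550 + 3832) = 381*(-2718) = -1035558)
-s = -1*(-1035558) = 1035558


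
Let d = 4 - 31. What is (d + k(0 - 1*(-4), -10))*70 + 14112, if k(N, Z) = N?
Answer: 12502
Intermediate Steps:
d = -27
(d + k(0 - 1*(-4), -10))*70 + 14112 = (-27 + (0 - 1*(-4)))*70 + 14112 = (-27 + (0 + 4))*70 + 14112 = (-27 + 4)*70 + 14112 = -23*70 + 14112 = -1610 + 14112 = 12502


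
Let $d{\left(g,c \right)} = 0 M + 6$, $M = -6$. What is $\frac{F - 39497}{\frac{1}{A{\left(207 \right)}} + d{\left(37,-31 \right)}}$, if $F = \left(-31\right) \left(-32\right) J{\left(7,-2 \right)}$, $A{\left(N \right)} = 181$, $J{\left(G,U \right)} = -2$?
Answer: $- \frac{7508061}{1087} \approx -6907.1$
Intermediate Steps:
$d{\left(g,c \right)} = 6$ ($d{\left(g,c \right)} = 0 \left(-6\right) + 6 = 0 + 6 = 6$)
$F = -1984$ ($F = \left(-31\right) \left(-32\right) \left(-2\right) = 992 \left(-2\right) = -1984$)
$\frac{F - 39497}{\frac{1}{A{\left(207 \right)}} + d{\left(37,-31 \right)}} = \frac{-1984 - 39497}{\frac{1}{181} + 6} = - \frac{41481}{\frac{1}{181} + 6} = - \frac{41481}{\frac{1087}{181}} = \left(-41481\right) \frac{181}{1087} = - \frac{7508061}{1087}$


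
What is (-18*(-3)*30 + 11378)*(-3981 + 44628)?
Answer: 528329706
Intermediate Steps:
(-18*(-3)*30 + 11378)*(-3981 + 44628) = (54*30 + 11378)*40647 = (1620 + 11378)*40647 = 12998*40647 = 528329706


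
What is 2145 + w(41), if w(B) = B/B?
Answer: 2146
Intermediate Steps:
w(B) = 1
2145 + w(41) = 2145 + 1 = 2146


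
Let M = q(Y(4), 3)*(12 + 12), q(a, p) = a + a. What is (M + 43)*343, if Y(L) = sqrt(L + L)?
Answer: 14749 + 32928*sqrt(2) ≈ 61316.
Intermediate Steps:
Y(L) = sqrt(2)*sqrt(L) (Y(L) = sqrt(2*L) = sqrt(2)*sqrt(L))
q(a, p) = 2*a
M = 96*sqrt(2) (M = (2*(sqrt(2)*sqrt(4)))*(12 + 12) = (2*(sqrt(2)*2))*24 = (2*(2*sqrt(2)))*24 = (4*sqrt(2))*24 = 96*sqrt(2) ≈ 135.76)
(M + 43)*343 = (96*sqrt(2) + 43)*343 = (43 + 96*sqrt(2))*343 = 14749 + 32928*sqrt(2)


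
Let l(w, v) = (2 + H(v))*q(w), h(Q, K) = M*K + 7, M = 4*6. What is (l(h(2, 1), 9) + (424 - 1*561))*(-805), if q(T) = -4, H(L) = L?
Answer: 145705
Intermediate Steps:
M = 24
h(Q, K) = 7 + 24*K (h(Q, K) = 24*K + 7 = 7 + 24*K)
l(w, v) = -8 - 4*v (l(w, v) = (2 + v)*(-4) = -8 - 4*v)
(l(h(2, 1), 9) + (424 - 1*561))*(-805) = ((-8 - 4*9) + (424 - 1*561))*(-805) = ((-8 - 36) + (424 - 561))*(-805) = (-44 - 137)*(-805) = -181*(-805) = 145705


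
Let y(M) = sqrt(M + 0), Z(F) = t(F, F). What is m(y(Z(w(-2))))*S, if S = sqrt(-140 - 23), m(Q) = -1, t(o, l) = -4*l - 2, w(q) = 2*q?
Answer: -I*sqrt(163) ≈ -12.767*I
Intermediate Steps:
t(o, l) = -2 - 4*l
Z(F) = -2 - 4*F
y(M) = sqrt(M)
S = I*sqrt(163) (S = sqrt(-163) = I*sqrt(163) ≈ 12.767*I)
m(y(Z(w(-2))))*S = -I*sqrt(163)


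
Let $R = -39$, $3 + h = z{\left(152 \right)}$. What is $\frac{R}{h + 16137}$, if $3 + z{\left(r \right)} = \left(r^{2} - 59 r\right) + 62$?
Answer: $- \frac{3}{2333} \approx -0.0012859$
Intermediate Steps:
$z{\left(r \right)} = 59 + r^{2} - 59 r$ ($z{\left(r \right)} = -3 + \left(\left(r^{2} - 59 r\right) + 62\right) = -3 + \left(62 + r^{2} - 59 r\right) = 59 + r^{2} - 59 r$)
$h = 14192$ ($h = -3 + \left(59 + 152^{2} - 8968\right) = -3 + \left(59 + 23104 - 8968\right) = -3 + 14195 = 14192$)
$\frac{R}{h + 16137} = \frac{1}{14192 + 16137} \left(-39\right) = \frac{1}{30329} \left(-39\right) = - \frac{3}{2333}$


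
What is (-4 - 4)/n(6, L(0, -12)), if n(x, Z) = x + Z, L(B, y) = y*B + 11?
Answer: -8/17 ≈ -0.47059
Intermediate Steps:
L(B, y) = 11 + B*y (L(B, y) = B*y + 11 = 11 + B*y)
n(x, Z) = Z + x
(-4 - 4)/n(6, L(0, -12)) = (-4 - 4)/((11 + 0*(-12)) + 6) = -8/((11 + 0) + 6) = -8/(11 + 6) = -8/17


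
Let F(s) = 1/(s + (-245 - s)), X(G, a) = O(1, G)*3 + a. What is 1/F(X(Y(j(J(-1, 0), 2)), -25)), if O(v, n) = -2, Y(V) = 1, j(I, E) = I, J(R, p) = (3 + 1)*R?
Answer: -245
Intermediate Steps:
J(R, p) = 4*R
X(G, a) = -6 + a (X(G, a) = -2*3 + a = -6 + a)
F(s) = -1/245 (F(s) = 1/(-245) = -1/245)
1/F(X(Y(j(J(-1, 0), 2)), -25)) = 1/(-1/245) = -245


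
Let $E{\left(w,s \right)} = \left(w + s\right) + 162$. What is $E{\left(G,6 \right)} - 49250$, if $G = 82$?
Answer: $-49000$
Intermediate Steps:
$E{\left(w,s \right)} = 162 + s + w$ ($E{\left(w,s \right)} = \left(s + w\right) + 162 = 162 + s + w$)
$E{\left(G,6 \right)} - 49250 = \left(162 + 6 + 82\right) - 49250 = 250 - 49250 = -49000$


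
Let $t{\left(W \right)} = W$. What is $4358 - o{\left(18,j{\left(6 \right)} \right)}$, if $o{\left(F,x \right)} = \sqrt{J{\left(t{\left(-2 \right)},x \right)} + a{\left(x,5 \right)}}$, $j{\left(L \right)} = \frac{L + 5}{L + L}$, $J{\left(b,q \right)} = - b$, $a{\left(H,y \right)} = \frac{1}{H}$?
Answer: $4358 - \frac{\sqrt{374}}{11} \approx 4356.2$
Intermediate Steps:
$j{\left(L \right)} = \frac{5 + L}{2 L}$
$o{\left(F,x \right)} = \sqrt{2 + \frac{1}{x}}$ ($o{\left(F,x \right)} = \sqrt{\left(-1\right) \left(-2\right) + \frac{1}{x}} = \sqrt{2 + \frac{1}{x}}$)
$4358 - o{\left(18,j{\left(6 \right)} \right)} = 4358 - \sqrt{2 + \frac{1}{\frac{1}{2} \cdot \frac{1}{6} \left(5 + 6\right)}} = 4358 - \sqrt{2 + \frac{1}{\frac{1}{2} \cdot \frac{1}{6} \cdot 11}} = 4358 - \sqrt{2 + \frac{1}{\frac{11}{12}}} = 4358 - \sqrt{2 + \frac{12}{11}} = 4358 - \sqrt{\frac{34}{11}} = 4358 - \frac{\sqrt{374}}{11}$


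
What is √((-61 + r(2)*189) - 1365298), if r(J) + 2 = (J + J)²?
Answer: 43*I*√737 ≈ 1167.4*I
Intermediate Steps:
r(J) = -2 + 4*J² (r(J) = -2 + (J + J)² = -2 + (2*J)² = -2 + 4*J²)
√((-61 + r(2)*189) - 1365298) = √((-61 + (-2 + 4*2²)*189) - 1365298) = √((-61 + (-2 + 4*4)*189) - 1365298) = √((-61 + (-2 + 16)*189) - 1365298) = √((-61 + 14*189) - 1365298) = √((-61 + 2646) - 1365298) = √(2585 - 1365298) = √(-1362713) = 43*I*√737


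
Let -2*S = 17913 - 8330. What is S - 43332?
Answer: -96247/2 ≈ -48124.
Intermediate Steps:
S = -9583/2 (S = -(17913 - 8330)/2 = -1/2*9583 = -9583/2 ≈ -4791.5)
S - 43332 = -9583/2 - 43332 = -96247/2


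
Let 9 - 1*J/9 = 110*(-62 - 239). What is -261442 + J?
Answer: 36629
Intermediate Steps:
J = 298071 (J = 81 - 990*(-62 - 239) = 81 - 990*(-301) = 81 - 9*(-33110) = 81 + 297990 = 298071)
-261442 + J = -261442 + 298071 = 36629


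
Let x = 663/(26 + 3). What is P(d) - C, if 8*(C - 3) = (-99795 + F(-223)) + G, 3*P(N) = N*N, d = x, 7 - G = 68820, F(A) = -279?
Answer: 143185967/6728 ≈ 21282.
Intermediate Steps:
G = -68813 (G = 7 - 1*68820 = 7 - 68820 = -68813)
x = 663/29 ≈ 22.862
d = 663/29 ≈ 22.862
P(N) = N²/3 (P(N) = (N*N)/3 = N²/3)
C = -168863/8 (C = 3 + ((-99795 - 279) - 68813)/8 = 3 + (-100074 - 68813)/8 = 3 + (⅛)*(-168887) = 3 - 168887/8 = -168863/8 ≈ -21108.)
P(d) - C = (663/29)²/3 - 1*(-168863/8) = (⅓)*(439569/841) + 168863/8 = 146523/841 + 168863/8 = 143185967/6728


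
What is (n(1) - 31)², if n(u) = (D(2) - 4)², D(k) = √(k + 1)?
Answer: 336 + 192*√3 ≈ 668.55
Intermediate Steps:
D(k) = √(1 + k)
n(u) = (-4 + √3)² (n(u) = (√(1 + 2) - 4)² = (√3 - 4)² = (-4 + √3)²)
(n(1) - 31)² = ((4 - √3)² - 31)² = (-31 + (4 - √3)²)²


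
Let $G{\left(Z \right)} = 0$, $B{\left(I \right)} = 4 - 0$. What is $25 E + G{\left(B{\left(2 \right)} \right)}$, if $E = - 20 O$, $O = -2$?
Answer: $1000$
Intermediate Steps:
$B{\left(I \right)} = 4$ ($B{\left(I \right)} = 4 + 0 = 4$)
$E = 40$ ($E = \left(-20\right) \left(-2\right) = 40$)
$25 E + G{\left(B{\left(2 \right)} \right)} = 25 \cdot 40 + 0 = 1000 + 0 = 1000$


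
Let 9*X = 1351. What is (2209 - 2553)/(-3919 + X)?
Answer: 387/4240 ≈ 0.091274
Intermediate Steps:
X = 1351/9 (X = (1/9)*1351 = 1351/9 ≈ 150.11)
(2209 - 2553)/(-3919 + X) = (2209 - 2553)/(-3919 + 1351/9) = -344/(-33920/9) = -344*(-9/33920) = 387/4240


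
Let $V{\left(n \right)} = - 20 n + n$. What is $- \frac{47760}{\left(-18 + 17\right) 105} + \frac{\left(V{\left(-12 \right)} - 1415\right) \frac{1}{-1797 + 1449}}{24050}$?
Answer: $\frac{26648177909}{58585800} \approx 454.86$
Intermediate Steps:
$V{\left(n \right)} = - 19 n$
$- \frac{47760}{\left(-18 + 17\right) 105} + \frac{\left(V{\left(-12 \right)} - 1415\right) \frac{1}{-1797 + 1449}}{24050} = - \frac{47760}{\left(-18 + 17\right) 105} + \frac{\left(\left(-19\right) \left(-12\right) - 1415\right) \frac{1}{-1797 + 1449}}{24050} = - \frac{47760}{\left(-1\right) 105} + \frac{228 - 1415}{-348} \cdot \frac{1}{24050} = - \frac{47760}{-105} + \left(-1187\right) \left(- \frac{1}{348}\right) \frac{1}{24050} = \left(-47760\right) \left(- \frac{1}{105}\right) + \frac{1187}{348} \cdot \frac{1}{24050} = \frac{3184}{7} + \frac{1187}{8369400} = \frac{26648177909}{58585800}$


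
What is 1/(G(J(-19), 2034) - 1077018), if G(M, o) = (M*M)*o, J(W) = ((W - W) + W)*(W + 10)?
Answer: 1/58399176 ≈ 1.7124e-8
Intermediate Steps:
J(W) = W*(10 + W) (J(W) = (0 + W)*(10 + W) = W*(10 + W))
G(M, o) = o*M² (G(M, o) = M²*o = o*M²)
1/(G(J(-19), 2034) - 1077018) = 1/(2034*(-19*(10 - 19))² - 1077018) = 1/(2034*(-19*(-9))² - 1077018) = 1/(2034*171² - 1077018) = 1/(2034*29241 - 1077018) = 1/(59476194 - 1077018) = 1/58399176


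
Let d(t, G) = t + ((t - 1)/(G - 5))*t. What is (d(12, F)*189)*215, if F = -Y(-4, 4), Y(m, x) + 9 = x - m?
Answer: -853335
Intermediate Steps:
Y(m, x) = -9 + x - m (Y(m, x) = -9 + (x - m) = -9 + x - m)
F = 1 (F = -(-9 + 4 - 1*(-4)) = -(-9 + 4 + 4) = -1*(-1) = 1)
d(t, G) = t + t*(-1 + t)/(-5 + G) (d(t, G) = t + ((-1 + t)/(-5 + G))*t = t + t*(-1 + t)/(-5 + G))
(d(12, F)*189)*215 = ((12*(-6 + 1 + 12)/(-5 + 1))*189)*215 = ((12*7/(-4))*189)*215 = ((12*(-1/4)*7)*189)*215 = -21*189*215 = -3969*215 = -853335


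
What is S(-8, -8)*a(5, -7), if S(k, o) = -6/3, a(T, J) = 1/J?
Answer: 2/7 ≈ 0.28571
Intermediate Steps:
S(k, o) = -2 (S(k, o) = -6*⅓ = -2)
S(-8, -8)*a(5, -7) = -2/(-7) = -2*(-⅐) = 2/7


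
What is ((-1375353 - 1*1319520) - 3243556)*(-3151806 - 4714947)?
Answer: 46716154151037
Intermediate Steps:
((-1375353 - 1*1319520) - 3243556)*(-3151806 - 4714947) = ((-1375353 - 1319520) - 3243556)*(-7866753) = (-2694873 - 3243556)*(-7866753) = -5938429*(-7866753) = 46716154151037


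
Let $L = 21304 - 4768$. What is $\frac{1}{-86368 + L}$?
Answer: $- \frac{1}{69832} \approx -1.432 \cdot 10^{-5}$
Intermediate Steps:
$L = 16536$
$\frac{1}{-86368 + L} = \frac{1}{-86368 + 16536} = \frac{1}{-69832} = - \frac{1}{69832}$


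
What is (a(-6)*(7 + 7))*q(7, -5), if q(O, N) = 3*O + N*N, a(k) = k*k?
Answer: 23184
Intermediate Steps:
a(k) = k²
q(O, N) = N² + 3*O (q(O, N) = 3*O + N² = N² + 3*O)
(a(-6)*(7 + 7))*q(7, -5) = ((-6)²*(7 + 7))*((-5)² + 3*7) = (36*14)*(25 + 21) = 504*46 = 23184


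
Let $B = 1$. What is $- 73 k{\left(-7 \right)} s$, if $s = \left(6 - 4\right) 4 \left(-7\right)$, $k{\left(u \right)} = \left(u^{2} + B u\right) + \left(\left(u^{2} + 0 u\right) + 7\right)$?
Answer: $400624$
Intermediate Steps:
$k{\left(u \right)} = 7 + u + 2 u^{2}$ ($k{\left(u \right)} = \left(u^{2} + 1 u\right) + \left(\left(u^{2} + 0 u\right) + 7\right) = \left(u^{2} + u\right) + \left(\left(u^{2} + 0\right) + 7\right) = \left(u + u^{2}\right) + \left(u^{2} + 7\right) = \left(u + u^{2}\right) + \left(7 + u^{2}\right) = 7 + u + 2 u^{2}$)
$s = -56$ ($s = 2 \cdot 4 \left(-7\right) = 8 \left(-7\right) = -56$)
$- 73 k{\left(-7 \right)} s = - 73 \left(7 - 7 + 2 \left(-7\right)^{2}\right) \left(-56\right) = - 73 \left(7 - 7 + 2 \cdot 49\right) \left(-56\right) = - 73 \left(7 - 7 + 98\right) \left(-56\right) = \left(-73\right) 98 \left(-56\right) = \left(-7154\right) \left(-56\right) = 400624$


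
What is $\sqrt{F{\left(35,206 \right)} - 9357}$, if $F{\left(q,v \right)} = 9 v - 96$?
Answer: $i \sqrt{7599} \approx 87.172 i$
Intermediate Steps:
$F{\left(q,v \right)} = -96 + 9 v$
$\sqrt{F{\left(35,206 \right)} - 9357} = \sqrt{\left(-96 + 9 \cdot 206\right) - 9357} = \sqrt{\left(-96 + 1854\right) - 9357} = \sqrt{1758 - 9357} = \sqrt{-7599} = i \sqrt{7599}$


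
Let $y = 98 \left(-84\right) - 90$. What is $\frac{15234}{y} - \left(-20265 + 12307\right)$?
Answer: $\frac{11035207}{1387} \approx 7956.2$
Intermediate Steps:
$y = -8322$ ($y = -8232 - 90 = -8322$)
$\frac{15234}{y} - \left(-20265 + 12307\right) = \frac{15234}{-8322} - \left(-20265 + 12307\right) = 15234 \left(- \frac{1}{8322}\right) - -7958 = - \frac{2539}{1387} + 7958 = \frac{11035207}{1387}$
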